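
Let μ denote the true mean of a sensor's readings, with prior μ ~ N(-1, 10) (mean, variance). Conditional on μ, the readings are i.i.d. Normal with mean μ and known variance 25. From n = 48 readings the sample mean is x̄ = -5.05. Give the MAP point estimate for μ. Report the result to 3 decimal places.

μ̂_MAP = -4.850

n = 48, x̄ = -5.05.
For a Normal prior and Normal likelihood with known variance, the posterior is Normal; its mode equals its mean, the precision-weighted average.
Prior precision 1/σ₀² = 1/10 = 0.1; data precision n/σ² = 48/25 = 1.92.
μ̂ = (0.1·(-1) + 1.92·(-5.05)) / (0.1 + 1.92) = (-9.796)/2.02 = -2449/505 ≈ -4.850.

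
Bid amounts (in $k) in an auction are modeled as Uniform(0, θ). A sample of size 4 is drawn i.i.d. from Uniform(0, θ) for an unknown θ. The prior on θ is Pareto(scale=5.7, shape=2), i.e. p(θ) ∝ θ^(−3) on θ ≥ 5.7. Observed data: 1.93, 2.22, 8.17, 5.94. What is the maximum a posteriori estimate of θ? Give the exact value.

The Uniform(0, θ) likelihood is θ^(−n) for θ ≥ max(xᵢ), zero otherwise. Here max(xᵢ) = 8.17.
Posterior ∝ θ^(−3) · θ^(−4) = θ^(−7) on θ ≥ max(5.7, 8.17) = 8.17.
This density is strictly decreasing in θ, so the posterior mode lies at the lower boundary of the support.

θ̂_MAP = 8.17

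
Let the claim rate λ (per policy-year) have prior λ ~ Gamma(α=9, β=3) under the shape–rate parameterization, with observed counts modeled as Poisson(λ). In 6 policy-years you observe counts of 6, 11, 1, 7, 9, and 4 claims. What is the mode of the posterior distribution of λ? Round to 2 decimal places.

Σxᵢ = 6+11+1+7+9+4 = 38, with n = 6.
Posterior ∝ λ^8e^(−3λ) · λ^38e^(−6λ) = λ^46e^(−9λ), i.e. Gamma(shape=47, rate=9).
The mode of a Gamma(a, b) with a ≥ 1 (shape–rate) is (a−1)/b = 46/9 ≈ 5.11.

λ̂_MAP = 5.11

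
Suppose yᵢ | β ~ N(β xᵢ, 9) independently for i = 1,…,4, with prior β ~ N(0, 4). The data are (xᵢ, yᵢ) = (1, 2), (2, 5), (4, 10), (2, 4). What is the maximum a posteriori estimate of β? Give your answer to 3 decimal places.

β̂_MAP = 2.202

log p(β | y) = −Σ(yᵢ − βxᵢ)²/(2·9) − β²/(2·4) + const.
Setting the derivative to zero: Σxᵢ(yᵢ − βxᵢ)/9 − β/4 = 0, so β = Σxᵢyᵢ / (Σxᵢ² + σ²/τ²).
Σxᵢyᵢ = 1·2 + 2·5 + 4·10 + 2·4 = 60; Σxᵢ² = 25; σ²/τ² = 2.25.
β̂_MAP = 60 / (25 + 2.25) = 60/27.25 ≈ 2.202.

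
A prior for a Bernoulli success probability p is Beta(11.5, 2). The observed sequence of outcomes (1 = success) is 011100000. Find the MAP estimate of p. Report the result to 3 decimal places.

p̂_MAP = 0.659

Prior: Beta(11.5, 2).
Data: 3 successes in 9 trials (from the sequence). The binomial likelihood contributes p^3(1−p)^6, so the posterior is Beta(11.5+3, 2+6) = Beta(14.5, 8).
For Beta(a, b) with a, b > 1 the mode is (a−1)/(a+b−2) = 13.5/20.5 ≈ 0.659.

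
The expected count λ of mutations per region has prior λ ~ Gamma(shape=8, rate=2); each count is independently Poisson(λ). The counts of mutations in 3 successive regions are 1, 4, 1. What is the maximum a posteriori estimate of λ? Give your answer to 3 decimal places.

λ̂_MAP = 2.600

Σxᵢ = 1+4+1 = 6, with n = 3.
Posterior ∝ λ^7e^(−2λ) · λ^6e^(−3λ) = λ^13e^(−5λ), i.e. Gamma(shape=14, rate=5).
The mode of a Gamma(a, b) with a ≥ 1 (shape–rate) is (a−1)/b = 13/5 ≈ 2.600.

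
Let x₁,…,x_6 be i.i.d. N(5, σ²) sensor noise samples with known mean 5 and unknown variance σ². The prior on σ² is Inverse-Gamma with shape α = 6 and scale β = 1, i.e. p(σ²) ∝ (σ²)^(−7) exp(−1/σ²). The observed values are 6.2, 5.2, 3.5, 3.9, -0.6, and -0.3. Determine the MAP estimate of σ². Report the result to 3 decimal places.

σ̂²_MAP = 3.320

Sum of squared deviations about the known mean: SS = (6.2−5)² + (5.2−5)² + (3.5−5)² + (3.9−5)² + (-0.6−5)² + (-0.3−5)² = 64.39.
The Normal likelihood contributes (σ²)^(−n/2) exp(−SS/(2σ²)), so the posterior is Inverse-Gamma(α + n/2, β + SS/2) = Inverse-Gamma(9, 33.195).
The mode of Inverse-Gamma(a, b) is b/(a+1) = 33.195/10 ≈ 3.320.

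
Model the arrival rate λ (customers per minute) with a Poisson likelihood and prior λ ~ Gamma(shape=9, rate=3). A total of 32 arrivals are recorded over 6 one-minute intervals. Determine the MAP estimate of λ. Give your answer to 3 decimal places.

λ̂_MAP = 4.444

Σxᵢ = 32, n = 6.
Posterior ∝ λ^8e^(−3λ) · λ^32e^(−6λ) = λ^40e^(−9λ), i.e. Gamma(shape=41, rate=9).
The mode of a Gamma(a, b) with a ≥ 1 (shape–rate) is (a−1)/b = 40/9 ≈ 4.444.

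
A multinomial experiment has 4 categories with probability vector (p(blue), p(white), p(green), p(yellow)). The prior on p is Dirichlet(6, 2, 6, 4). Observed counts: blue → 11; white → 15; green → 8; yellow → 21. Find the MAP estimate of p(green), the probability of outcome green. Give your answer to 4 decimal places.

MAP estimate of p(green) = 0.1884

The posterior is Dirichlet(αᵢ + nᵢ) = Dirichlet(17, 17, 14, 25).
For a Dirichlet(a₁,…,a_K) with all aᵢ > 1, the mode has j-th component (aⱼ − 1)/(Σaᵢ − K).
Here Σaᵢ = 73 and K = 4, so p(green) = (14 − 1)/(73 − 4) = 13/69 ≈ 0.1884.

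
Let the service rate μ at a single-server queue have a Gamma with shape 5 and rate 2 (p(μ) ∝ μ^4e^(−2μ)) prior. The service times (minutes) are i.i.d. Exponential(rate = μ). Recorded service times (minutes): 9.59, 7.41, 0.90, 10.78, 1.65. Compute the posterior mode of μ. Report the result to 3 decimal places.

μ̂_MAP = 0.278

The Exponential(rate=μ) likelihood is ∝ μ^n e^(−μΣtᵢ). Here n = 5 and Σtᵢ = 9.59 + 7.41 + 0.90 + 10.78 + 1.65 = 30.33.
Posterior ∝ μ^4e^(−2μ) · μ^5e^(−30.33μ) = μ^9e^(−32.33μ), i.e. Gamma(10, 32.33).
Mode = (a−1)/b = 9/32.33 ≈ 0.278.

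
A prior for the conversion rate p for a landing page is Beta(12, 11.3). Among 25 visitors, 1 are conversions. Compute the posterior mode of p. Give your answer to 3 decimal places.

Prior: Beta(12, 11.3).
Data: 1 success in 25 trials. The binomial likelihood contributes p(1−p)^24, so the posterior is Beta(12+1, 11.3+24) = Beta(13, 35.3).
For Beta(a, b) with a, b > 1 the mode is (a−1)/(a+b−2) = 12/46.3 ≈ 0.259.

p̂_MAP = 0.259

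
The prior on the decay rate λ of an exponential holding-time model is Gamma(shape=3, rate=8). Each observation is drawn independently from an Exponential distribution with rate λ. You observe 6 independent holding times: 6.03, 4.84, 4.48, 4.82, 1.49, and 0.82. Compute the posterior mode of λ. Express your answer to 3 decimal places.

The Exponential(rate=λ) likelihood is ∝ λ^n e^(−λΣtᵢ). Here n = 6 and Σtᵢ = 6.03 + 4.84 + 4.48 + 4.82 + 1.49 + 0.82 = 22.48.
Posterior ∝ λ^2e^(−8λ) · λ^6e^(−22.48λ) = λ^8e^(−30.48λ), i.e. Gamma(9, 30.48).
Mode = (a−1)/b = 8/30.48 ≈ 0.262.

λ̂_MAP = 0.262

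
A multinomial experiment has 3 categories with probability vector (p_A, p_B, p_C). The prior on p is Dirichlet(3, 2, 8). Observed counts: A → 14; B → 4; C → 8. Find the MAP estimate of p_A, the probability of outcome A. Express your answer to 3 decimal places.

The posterior is Dirichlet(αᵢ + nᵢ) = Dirichlet(17, 6, 16).
For a Dirichlet(a₁,…,a_K) with all aᵢ > 1, the mode has j-th component (aⱼ − 1)/(Σaᵢ − K).
Here Σaᵢ = 39 and K = 3, so p_A = (17 − 1)/(39 − 3) = 16/36 ≈ 0.444.

MAP estimate of p_A = 0.444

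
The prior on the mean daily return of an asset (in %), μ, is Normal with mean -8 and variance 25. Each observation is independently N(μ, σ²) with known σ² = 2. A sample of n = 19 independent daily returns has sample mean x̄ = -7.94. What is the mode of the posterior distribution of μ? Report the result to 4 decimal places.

n = 19, x̄ = -7.94.
For a Normal prior and Normal likelihood with known variance, the posterior is Normal; its mode equals its mean, the precision-weighted average.
Prior precision 1/σ₀² = 1/25 = 0.04; data precision n/σ² = 19/2 = 9.5.
μ̂ = (0.04·(-8) + 9.5·(-7.94)) / (0.04 + 9.5) = (-75.75)/9.54 = -2525/318 ≈ -7.9403.

μ̂_MAP = -7.9403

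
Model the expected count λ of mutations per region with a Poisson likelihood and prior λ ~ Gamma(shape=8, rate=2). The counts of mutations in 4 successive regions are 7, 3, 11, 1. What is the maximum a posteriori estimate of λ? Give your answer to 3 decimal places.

λ̂_MAP = 4.833

Σxᵢ = 7+3+11+1 = 22, with n = 4.
Posterior ∝ λ^7e^(−2λ) · λ^22e^(−4λ) = λ^29e^(−6λ), i.e. Gamma(shape=30, rate=6).
The mode of a Gamma(a, b) with a ≥ 1 (shape–rate) is (a−1)/b = 29/6 ≈ 4.833.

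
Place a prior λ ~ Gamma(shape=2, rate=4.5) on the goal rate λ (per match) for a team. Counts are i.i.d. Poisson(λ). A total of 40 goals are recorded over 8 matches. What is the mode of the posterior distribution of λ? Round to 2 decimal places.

Σxᵢ = 40, n = 8.
Posterior ∝ λe^(−4.5λ) · λ^40e^(−8λ) = λ^41e^(−12.5λ), i.e. Gamma(shape=42, rate=12.5).
The mode of a Gamma(a, b) with a ≥ 1 (shape–rate) is (a−1)/b = 41/12.5 ≈ 3.28.

λ̂_MAP = 3.28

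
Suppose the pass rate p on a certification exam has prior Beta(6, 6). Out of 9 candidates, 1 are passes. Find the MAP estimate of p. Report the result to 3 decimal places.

p̂_MAP = 0.316

Prior: Beta(6, 6).
Data: 1 success in 9 trials. The binomial likelihood contributes p(1−p)^8, so the posterior is Beta(6+1, 6+8) = Beta(7, 14).
For Beta(a, b) with a, b > 1 the mode is (a−1)/(a+b−2) = 6/19 ≈ 0.316.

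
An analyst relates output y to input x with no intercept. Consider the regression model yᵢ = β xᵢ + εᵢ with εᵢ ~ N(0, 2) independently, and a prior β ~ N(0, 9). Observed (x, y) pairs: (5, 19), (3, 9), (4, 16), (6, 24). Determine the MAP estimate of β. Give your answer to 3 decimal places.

β̂_MAP = 3.827

log p(β | y) = −Σ(yᵢ − βxᵢ)²/(2·2) − β²/(2·9) + const.
Setting the derivative to zero: Σxᵢ(yᵢ − βxᵢ)/2 − β/9 = 0, so β = Σxᵢyᵢ / (Σxᵢ² + σ²/τ²).
Σxᵢyᵢ = 5·19 + 3·9 + 4·16 + 6·24 = 330; Σxᵢ² = 86; σ²/τ² = 2/9.
β̂_MAP = 330 / (86 + 2/9) = 330/(776/9) = 1485/388 ≈ 3.827.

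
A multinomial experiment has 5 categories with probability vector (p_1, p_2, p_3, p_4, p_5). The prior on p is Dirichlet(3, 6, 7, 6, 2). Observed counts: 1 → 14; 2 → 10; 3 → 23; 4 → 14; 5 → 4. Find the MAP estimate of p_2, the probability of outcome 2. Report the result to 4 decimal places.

The posterior is Dirichlet(αᵢ + nᵢ) = Dirichlet(17, 16, 30, 20, 6).
For a Dirichlet(a₁,…,a_K) with all aᵢ > 1, the mode has j-th component (aⱼ − 1)/(Σaᵢ − K).
Here Σaᵢ = 89 and K = 5, so p_2 = (16 − 1)/(89 − 5) = 15/84 ≈ 0.1786.

MAP estimate: 0.1786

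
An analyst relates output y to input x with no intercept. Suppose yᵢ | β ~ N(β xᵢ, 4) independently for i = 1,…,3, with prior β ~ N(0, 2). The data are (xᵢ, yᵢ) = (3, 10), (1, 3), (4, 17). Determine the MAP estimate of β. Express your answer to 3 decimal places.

log p(β | y) = −Σ(yᵢ − βxᵢ)²/(2·4) − β²/(2·2) + const.
Setting the derivative to zero: Σxᵢ(yᵢ − βxᵢ)/4 − β/2 = 0, so β = Σxᵢyᵢ / (Σxᵢ² + σ²/τ²).
Σxᵢyᵢ = 3·10 + 1·3 + 4·17 = 101; Σxᵢ² = 26; σ²/τ² = 2.
β̂_MAP = 101 / (26 + 2) = 101/28 ≈ 3.607.

β̂_MAP = 3.607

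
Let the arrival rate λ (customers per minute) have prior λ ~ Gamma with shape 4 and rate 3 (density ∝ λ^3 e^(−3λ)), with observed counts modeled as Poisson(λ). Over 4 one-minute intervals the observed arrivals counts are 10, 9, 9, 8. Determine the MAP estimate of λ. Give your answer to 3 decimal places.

λ̂_MAP = 5.571

Σxᵢ = 10+9+9+8 = 36, with n = 4.
Posterior ∝ λ^3e^(−3λ) · λ^36e^(−4λ) = λ^39e^(−7λ), i.e. Gamma(shape=40, rate=7).
The mode of a Gamma(a, b) with a ≥ 1 (shape–rate) is (a−1)/b = 39/7 ≈ 5.571.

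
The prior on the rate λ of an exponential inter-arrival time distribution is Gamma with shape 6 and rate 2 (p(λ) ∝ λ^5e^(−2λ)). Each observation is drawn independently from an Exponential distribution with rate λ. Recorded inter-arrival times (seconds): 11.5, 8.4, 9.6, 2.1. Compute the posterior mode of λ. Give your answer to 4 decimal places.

λ̂_MAP = 0.2679

The Exponential(rate=λ) likelihood is ∝ λ^n e^(−λΣtᵢ). Here n = 4 and Σtᵢ = 11.5 + 8.4 + 9.6 + 2.1 = 31.6.
Posterior ∝ λ^5e^(−2λ) · λ^4e^(−31.6λ) = λ^9e^(−33.6λ), i.e. Gamma(10, 33.6).
Mode = (a−1)/b = 9/33.6 ≈ 0.2679.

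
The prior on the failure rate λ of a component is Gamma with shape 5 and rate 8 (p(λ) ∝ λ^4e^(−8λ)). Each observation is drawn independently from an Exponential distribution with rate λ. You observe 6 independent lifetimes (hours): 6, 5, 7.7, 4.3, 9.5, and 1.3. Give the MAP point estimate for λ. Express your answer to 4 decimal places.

λ̂_MAP = 0.2392

The Exponential(rate=λ) likelihood is ∝ λ^n e^(−λΣtᵢ). Here n = 6 and Σtᵢ = 6 + 5 + 7.7 + 4.3 + 9.5 + 1.3 = 33.8.
Posterior ∝ λ^4e^(−8λ) · λ^6e^(−33.8λ) = λ^10e^(−41.8λ), i.e. Gamma(11, 41.8).
Mode = (a−1)/b = 10/41.8 ≈ 0.2392.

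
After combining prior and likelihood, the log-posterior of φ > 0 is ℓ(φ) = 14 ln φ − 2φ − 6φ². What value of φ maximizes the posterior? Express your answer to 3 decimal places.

φ̂_MAP = 1.000

ℓ'(φ) = 14/φ − 2 − 12φ. Setting this to zero and multiplying by φ: 12φ² + 2φ − 14 = 0.
φ = (−2 + √(2² + 4·12·14)) / (2·12) = (−2 + √676) / 24 = (−2 + 26)/24 = 1.
ℓ''(φ) = −14/φ² − 12 < 0, confirming a maximum.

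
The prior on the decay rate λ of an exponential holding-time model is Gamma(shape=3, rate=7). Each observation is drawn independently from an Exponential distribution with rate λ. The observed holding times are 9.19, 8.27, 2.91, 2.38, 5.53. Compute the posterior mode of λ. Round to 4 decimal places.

λ̂_MAP = 0.1984

The Exponential(rate=λ) likelihood is ∝ λ^n e^(−λΣtᵢ). Here n = 5 and Σtᵢ = 9.19 + 8.27 + 2.91 + 2.38 + 5.53 = 28.28.
Posterior ∝ λ^2e^(−7λ) · λ^5e^(−28.28λ) = λ^7e^(−35.28λ), i.e. Gamma(8, 35.28).
Mode = (a−1)/b = 7/35.28 ≈ 0.1984.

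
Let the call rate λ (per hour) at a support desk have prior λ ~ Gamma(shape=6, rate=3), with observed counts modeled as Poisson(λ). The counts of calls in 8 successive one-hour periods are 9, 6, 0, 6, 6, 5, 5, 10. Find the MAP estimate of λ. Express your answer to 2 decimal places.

Σxᵢ = 9+6+0+6+6+5+5+10 = 47, with n = 8.
Posterior ∝ λ^5e^(−3λ) · λ^47e^(−8λ) = λ^52e^(−11λ), i.e. Gamma(shape=53, rate=11).
The mode of a Gamma(a, b) with a ≥ 1 (shape–rate) is (a−1)/b = 52/11 ≈ 4.73.

λ̂_MAP = 4.73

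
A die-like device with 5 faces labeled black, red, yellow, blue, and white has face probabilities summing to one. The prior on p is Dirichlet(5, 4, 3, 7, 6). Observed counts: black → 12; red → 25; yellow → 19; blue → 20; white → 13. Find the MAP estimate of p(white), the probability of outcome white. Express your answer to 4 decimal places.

MAP estimate of p(white) = 0.1651

The posterior is Dirichlet(αᵢ + nᵢ) = Dirichlet(17, 29, 22, 27, 19).
For a Dirichlet(a₁,…,a_K) with all aᵢ > 1, the mode has j-th component (aⱼ − 1)/(Σaᵢ − K).
Here Σaᵢ = 114 and K = 5, so p(white) = (19 − 1)/(114 − 5) = 18/109 ≈ 0.1651.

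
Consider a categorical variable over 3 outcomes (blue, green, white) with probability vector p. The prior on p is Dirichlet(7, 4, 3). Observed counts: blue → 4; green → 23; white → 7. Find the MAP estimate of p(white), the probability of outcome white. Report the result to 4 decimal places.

MAP estimate of p(white) = 0.2000

The posterior is Dirichlet(αᵢ + nᵢ) = Dirichlet(11, 27, 10).
For a Dirichlet(a₁,…,a_K) with all aᵢ > 1, the mode has j-th component (aⱼ − 1)/(Σaᵢ − K).
Here Σaᵢ = 48 and K = 3, so p(white) = (10 − 1)/(48 − 3) = 9/45 ≈ 0.2000.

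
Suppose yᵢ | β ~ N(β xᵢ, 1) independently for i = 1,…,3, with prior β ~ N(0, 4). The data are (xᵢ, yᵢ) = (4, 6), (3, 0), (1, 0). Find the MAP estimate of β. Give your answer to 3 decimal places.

β̂_MAP = 0.914

log p(β | y) = −Σ(yᵢ − βxᵢ)²/(2·1) − β²/(2·4) + const.
Setting the derivative to zero: Σxᵢ(yᵢ − βxᵢ)/1 − β/4 = 0, so β = Σxᵢyᵢ / (Σxᵢ² + σ²/τ²).
Σxᵢyᵢ = 4·6 + 3·0 + 1·0 = 24; Σxᵢ² = 26; σ²/τ² = 0.25.
β̂_MAP = 24 / (26 + 0.25) = 24/26.25 ≈ 0.914.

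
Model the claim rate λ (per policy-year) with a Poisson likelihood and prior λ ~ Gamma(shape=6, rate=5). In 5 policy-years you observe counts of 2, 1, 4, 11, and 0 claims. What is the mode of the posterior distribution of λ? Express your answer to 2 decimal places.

λ̂_MAP = 2.30

Σxᵢ = 2+1+4+11+0 = 18, with n = 5.
Posterior ∝ λ^5e^(−5λ) · λ^18e^(−5λ) = λ^23e^(−10λ), i.e. Gamma(shape=24, rate=10).
The mode of a Gamma(a, b) with a ≥ 1 (shape–rate) is (a−1)/b = 23/10 ≈ 2.30.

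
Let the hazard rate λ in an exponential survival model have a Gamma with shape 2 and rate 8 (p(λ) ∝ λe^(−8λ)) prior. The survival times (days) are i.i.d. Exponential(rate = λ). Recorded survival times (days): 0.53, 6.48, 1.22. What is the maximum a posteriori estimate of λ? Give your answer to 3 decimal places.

λ̂_MAP = 0.246

The Exponential(rate=λ) likelihood is ∝ λ^n e^(−λΣtᵢ). Here n = 3 and Σtᵢ = 0.53 + 6.48 + 1.22 = 8.23.
Posterior ∝ λe^(−8λ) · λ^3e^(−8.23λ) = λ^4e^(−16.23λ), i.e. Gamma(5, 16.23).
Mode = (a−1)/b = 4/16.23 ≈ 0.246.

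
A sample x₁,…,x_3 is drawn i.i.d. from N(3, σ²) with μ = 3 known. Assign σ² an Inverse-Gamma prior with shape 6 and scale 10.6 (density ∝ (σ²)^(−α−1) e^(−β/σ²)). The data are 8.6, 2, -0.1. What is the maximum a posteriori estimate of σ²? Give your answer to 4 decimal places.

σ̂²_MAP = 3.7159

Sum of squared deviations about the known mean: SS = (8.6−3)² + (2−3)² + (-0.1−3)² = 41.97.
The Normal likelihood contributes (σ²)^(−n/2) exp(−SS/(2σ²)), so the posterior is Inverse-Gamma(α + n/2, β + SS/2) = Inverse-Gamma(7.5, 31.585).
The mode of Inverse-Gamma(a, b) is b/(a+1) = 31.585/8.5 ≈ 3.7159.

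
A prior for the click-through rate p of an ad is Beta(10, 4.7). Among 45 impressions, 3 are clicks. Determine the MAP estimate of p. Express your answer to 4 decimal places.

Prior: Beta(10, 4.7).
Data: 3 successes in 45 trials. The binomial likelihood contributes p^3(1−p)^42, so the posterior is Beta(10+3, 4.7+42) = Beta(13, 46.7).
For Beta(a, b) with a, b > 1 the mode is (a−1)/(a+b−2) = 12/57.7 ≈ 0.2080.

p̂_MAP = 0.2080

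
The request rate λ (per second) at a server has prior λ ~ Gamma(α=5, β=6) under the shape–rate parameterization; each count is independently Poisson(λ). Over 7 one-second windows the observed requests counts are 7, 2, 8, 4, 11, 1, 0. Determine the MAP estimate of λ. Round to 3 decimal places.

λ̂_MAP = 2.846

Σxᵢ = 7+2+8+4+11+1+0 = 33, with n = 7.
Posterior ∝ λ^4e^(−6λ) · λ^33e^(−7λ) = λ^37e^(−13λ), i.e. Gamma(shape=38, rate=13).
The mode of a Gamma(a, b) with a ≥ 1 (shape–rate) is (a−1)/b = 37/13 ≈ 2.846.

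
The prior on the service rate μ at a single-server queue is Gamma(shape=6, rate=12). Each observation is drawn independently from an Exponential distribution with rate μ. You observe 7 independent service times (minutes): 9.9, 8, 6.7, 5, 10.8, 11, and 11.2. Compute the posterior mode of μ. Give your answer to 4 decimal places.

μ̂_MAP = 0.1609

The Exponential(rate=μ) likelihood is ∝ μ^n e^(−μΣtᵢ). Here n = 7 and Σtᵢ = 9.9 + 8 + 6.7 + 5 + 10.8 + 11 + 11.2 = 62.6.
Posterior ∝ μ^5e^(−12μ) · μ^7e^(−62.6μ) = μ^12e^(−74.6μ), i.e. Gamma(13, 74.6).
Mode = (a−1)/b = 12/74.6 ≈ 0.1609.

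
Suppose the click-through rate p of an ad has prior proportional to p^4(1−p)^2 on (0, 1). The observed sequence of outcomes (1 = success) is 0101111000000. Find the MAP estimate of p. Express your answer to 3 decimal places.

p̂_MAP = 0.474

The prior density ∝ p^4(1−p)^2 is the kernel of Beta(5, 3).
Data: 5 successes in 13 trials (from the sequence). The binomial likelihood contributes p^5(1−p)^8, so the posterior is Beta(5+5, 3+8) = Beta(10, 11).
For Beta(a, b) with a, b > 1 the mode is (a−1)/(a+b−2) = 9/19 ≈ 0.474.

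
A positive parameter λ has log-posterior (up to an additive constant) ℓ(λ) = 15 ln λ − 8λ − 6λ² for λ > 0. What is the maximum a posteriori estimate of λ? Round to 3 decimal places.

λ̂_MAP = 0.833

ℓ'(λ) = 15/λ − 8 − 12λ. Setting this to zero and multiplying by λ: 12λ² + 8λ − 15 = 0.
λ = (−8 + √(8² + 4·12·15)) / (2·12) = (−8 + √784) / 24 = (−8 + 28)/24 = 5/6.
ℓ''(λ) = −15/λ² − 12 < 0, confirming a maximum.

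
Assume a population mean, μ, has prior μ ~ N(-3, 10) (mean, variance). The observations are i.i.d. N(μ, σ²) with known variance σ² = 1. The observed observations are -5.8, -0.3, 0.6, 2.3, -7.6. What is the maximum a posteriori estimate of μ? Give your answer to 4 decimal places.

n = 5; x̄ = ((-5.8) + (-0.3) + 0.6 + 2.3 + (-7.6))/5 = -10.8/5 = -2.16.
For a Normal prior and Normal likelihood with known variance, the posterior is Normal; its mode equals its mean, the precision-weighted average.
Prior precision 1/σ₀² = 1/10 = 0.1; data precision n/σ² = 5/1 = 5.
μ̂ = (0.1·(-3) + 5·(-2.16)) / (0.1 + 5) = (-11.1)/5.1 = -37/17 ≈ -2.1765.

μ̂_MAP = -2.1765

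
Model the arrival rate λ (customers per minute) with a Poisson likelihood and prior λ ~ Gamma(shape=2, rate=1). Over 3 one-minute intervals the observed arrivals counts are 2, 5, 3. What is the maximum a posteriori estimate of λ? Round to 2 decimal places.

Σxᵢ = 2+5+3 = 10, with n = 3.
Posterior ∝ λe^(−1λ) · λ^10e^(−3λ) = λ^11e^(−4λ), i.e. Gamma(shape=12, rate=4).
The mode of a Gamma(a, b) with a ≥ 1 (shape–rate) is (a−1)/b = 11/4 ≈ 2.75.

λ̂_MAP = 2.75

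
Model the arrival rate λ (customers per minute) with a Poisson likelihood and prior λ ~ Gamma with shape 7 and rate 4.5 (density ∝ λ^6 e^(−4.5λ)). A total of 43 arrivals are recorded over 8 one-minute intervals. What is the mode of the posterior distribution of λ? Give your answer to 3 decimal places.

λ̂_MAP = 3.920

Σxᵢ = 43, n = 8.
Posterior ∝ λ^6e^(−4.5λ) · λ^43e^(−8λ) = λ^49e^(−12.5λ), i.e. Gamma(shape=50, rate=12.5).
The mode of a Gamma(a, b) with a ≥ 1 (shape–rate) is (a−1)/b = 49/12.5 ≈ 3.920.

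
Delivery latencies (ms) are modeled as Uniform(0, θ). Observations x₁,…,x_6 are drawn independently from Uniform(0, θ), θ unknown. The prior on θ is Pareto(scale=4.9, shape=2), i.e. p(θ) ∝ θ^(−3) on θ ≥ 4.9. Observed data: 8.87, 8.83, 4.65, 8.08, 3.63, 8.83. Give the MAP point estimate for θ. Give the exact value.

The Uniform(0, θ) likelihood is θ^(−n) for θ ≥ max(xᵢ), zero otherwise. Here max(xᵢ) = 8.87.
Posterior ∝ θ^(−3) · θ^(−6) = θ^(−9) on θ ≥ max(4.9, 8.87) = 8.87.
This density is strictly decreasing in θ, so the posterior mode lies at the lower boundary of the support.

θ̂_MAP = 8.87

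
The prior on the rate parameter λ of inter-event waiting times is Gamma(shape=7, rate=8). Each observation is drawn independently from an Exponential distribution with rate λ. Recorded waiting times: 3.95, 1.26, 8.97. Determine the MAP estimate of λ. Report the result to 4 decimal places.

The Exponential(rate=λ) likelihood is ∝ λ^n e^(−λΣtᵢ). Here n = 3 and Σtᵢ = 3.95 + 1.26 + 8.97 = 14.18.
Posterior ∝ λ^6e^(−8λ) · λ^3e^(−14.18λ) = λ^9e^(−22.18λ), i.e. Gamma(10, 22.18).
Mode = (a−1)/b = 9/22.18 ≈ 0.4058.

λ̂_MAP = 0.4058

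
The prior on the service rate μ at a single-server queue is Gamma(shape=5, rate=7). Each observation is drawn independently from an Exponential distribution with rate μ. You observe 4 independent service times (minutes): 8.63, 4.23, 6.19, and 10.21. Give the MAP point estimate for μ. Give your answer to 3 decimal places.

The Exponential(rate=μ) likelihood is ∝ μ^n e^(−μΣtᵢ). Here n = 4 and Σtᵢ = 8.63 + 4.23 + 6.19 + 10.21 = 29.26.
Posterior ∝ μ^4e^(−7μ) · μ^4e^(−29.26μ) = μ^8e^(−36.26μ), i.e. Gamma(9, 36.26).
Mode = (a−1)/b = 8/36.26 ≈ 0.221.

μ̂_MAP = 0.221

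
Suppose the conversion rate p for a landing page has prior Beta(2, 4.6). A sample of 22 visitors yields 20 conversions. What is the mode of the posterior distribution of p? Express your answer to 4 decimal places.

Prior: Beta(2, 4.6).
Data: 20 successes in 22 trials. The binomial likelihood contributes p^20(1−p)^2, so the posterior is Beta(2+20, 4.6+2) = Beta(22, 6.6).
For Beta(a, b) with a, b > 1 the mode is (a−1)/(a+b−2) = 21/26.6 ≈ 0.7895.

p̂_MAP = 0.7895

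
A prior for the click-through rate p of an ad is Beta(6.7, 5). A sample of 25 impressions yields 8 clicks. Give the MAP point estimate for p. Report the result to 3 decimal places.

Prior: Beta(6.7, 5).
Data: 8 successes in 25 trials. The binomial likelihood contributes p^8(1−p)^17, so the posterior is Beta(6.7+8, 5+17) = Beta(14.7, 22).
For Beta(a, b) with a, b > 1 the mode is (a−1)/(a+b−2) = 13.7/34.7 ≈ 0.395.

p̂_MAP = 0.395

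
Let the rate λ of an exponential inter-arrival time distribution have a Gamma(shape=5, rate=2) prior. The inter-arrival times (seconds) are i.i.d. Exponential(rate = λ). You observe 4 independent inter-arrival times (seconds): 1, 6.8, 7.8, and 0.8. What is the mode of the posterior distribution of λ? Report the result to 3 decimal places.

The Exponential(rate=λ) likelihood is ∝ λ^n e^(−λΣtᵢ). Here n = 4 and Σtᵢ = 1 + 6.8 + 7.8 + 0.8 = 16.4.
Posterior ∝ λ^4e^(−2λ) · λ^4e^(−16.4λ) = λ^8e^(−18.4λ), i.e. Gamma(9, 18.4).
Mode = (a−1)/b = 8/18.4 ≈ 0.435.

λ̂_MAP = 0.435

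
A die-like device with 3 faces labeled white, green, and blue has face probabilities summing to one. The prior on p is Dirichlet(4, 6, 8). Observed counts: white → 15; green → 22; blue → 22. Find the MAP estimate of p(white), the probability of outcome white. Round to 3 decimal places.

MAP estimate of p(white) = 0.243

The posterior is Dirichlet(αᵢ + nᵢ) = Dirichlet(19, 28, 30).
For a Dirichlet(a₁,…,a_K) with all aᵢ > 1, the mode has j-th component (aⱼ − 1)/(Σaᵢ − K).
Here Σaᵢ = 77 and K = 3, so p(white) = (19 − 1)/(77 − 3) = 18/74 ≈ 0.243.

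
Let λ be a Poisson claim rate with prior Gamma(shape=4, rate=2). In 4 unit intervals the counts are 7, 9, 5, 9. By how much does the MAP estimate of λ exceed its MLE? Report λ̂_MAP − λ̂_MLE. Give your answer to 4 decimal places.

Σxᵢ = 30. Posterior is Gamma(34, 6); MAP = (34−1)/6 = 33/6 ≈ 5.50000.
MLE = x̄ = 30/4 ≈ 7.50000.
Difference = 33/6 − 30/4 = -2 ≈ -2.0000.

MAP − MLE = -2.0000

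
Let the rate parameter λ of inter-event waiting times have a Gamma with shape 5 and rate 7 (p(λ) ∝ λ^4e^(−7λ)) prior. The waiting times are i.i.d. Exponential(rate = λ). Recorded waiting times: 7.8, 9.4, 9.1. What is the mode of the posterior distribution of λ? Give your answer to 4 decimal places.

λ̂_MAP = 0.2102

The Exponential(rate=λ) likelihood is ∝ λ^n e^(−λΣtᵢ). Here n = 3 and Σtᵢ = 7.8 + 9.4 + 9.1 = 26.3.
Posterior ∝ λ^4e^(−7λ) · λ^3e^(−26.3λ) = λ^7e^(−33.3λ), i.e. Gamma(8, 33.3).
Mode = (a−1)/b = 7/33.3 ≈ 0.2102.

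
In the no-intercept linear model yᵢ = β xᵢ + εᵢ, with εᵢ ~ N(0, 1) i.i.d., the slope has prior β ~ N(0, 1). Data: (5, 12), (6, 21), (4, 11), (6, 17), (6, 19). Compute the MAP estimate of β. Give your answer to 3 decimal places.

β̂_MAP = 2.973

log p(β | y) = −Σ(yᵢ − βxᵢ)²/(2·1) − β²/(2·1) + const.
Setting the derivative to zero: Σxᵢ(yᵢ − βxᵢ)/1 − β/1 = 0, so β = Σxᵢyᵢ / (Σxᵢ² + σ²/τ²).
Σxᵢyᵢ = 5·12 + 6·21 + 4·11 + 6·17 + 6·19 = 446; Σxᵢ² = 149; σ²/τ² = 1.
β̂_MAP = 446 / (149 + 1) = 446/150 ≈ 2.973.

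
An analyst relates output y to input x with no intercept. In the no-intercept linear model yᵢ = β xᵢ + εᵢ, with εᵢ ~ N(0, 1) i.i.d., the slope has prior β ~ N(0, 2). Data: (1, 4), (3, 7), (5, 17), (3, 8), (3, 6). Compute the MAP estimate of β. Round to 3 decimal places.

log p(β | y) = −Σ(yᵢ − βxᵢ)²/(2·1) − β²/(2·2) + const.
Setting the derivative to zero: Σxᵢ(yᵢ − βxᵢ)/1 − β/2 = 0, so β = Σxᵢyᵢ / (Σxᵢ² + σ²/τ²).
Σxᵢyᵢ = 1·4 + 3·7 + 5·17 + 3·8 + 3·6 = 152; Σxᵢ² = 53; σ²/τ² = 0.5.
β̂_MAP = 152 / (53 + 0.5) = 152/53.5 ≈ 2.841.

β̂_MAP = 2.841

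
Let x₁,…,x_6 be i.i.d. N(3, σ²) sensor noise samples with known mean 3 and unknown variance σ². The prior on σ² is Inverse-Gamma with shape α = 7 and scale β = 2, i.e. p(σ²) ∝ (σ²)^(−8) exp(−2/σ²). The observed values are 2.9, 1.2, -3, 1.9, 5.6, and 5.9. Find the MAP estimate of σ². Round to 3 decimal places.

σ̂²_MAP = 2.710

Sum of squared deviations about the known mean: SS = (2.9−3)² + (1.2−3)² + (-3−3)² + (1.9−3)² + (5.6−3)² + (5.9−3)² = 55.63.
The Normal likelihood contributes (σ²)^(−n/2) exp(−SS/(2σ²)), so the posterior is Inverse-Gamma(α + n/2, β + SS/2) = Inverse-Gamma(10, 29.815).
The mode of Inverse-Gamma(a, b) is b/(a+1) = 29.815/11 ≈ 2.710.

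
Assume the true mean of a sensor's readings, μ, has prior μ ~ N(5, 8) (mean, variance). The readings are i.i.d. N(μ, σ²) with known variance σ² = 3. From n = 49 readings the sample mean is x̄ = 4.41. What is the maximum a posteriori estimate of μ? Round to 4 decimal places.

μ̂_MAP = 4.4145

n = 49, x̄ = 4.41.
For a Normal prior and Normal likelihood with known variance, the posterior is Normal; its mode equals its mean, the precision-weighted average.
Prior precision 1/σ₀² = 1/8 = 0.125; data precision n/σ² = 49/3.
μ̂ = (0.125·5 + (49/3)·4.41) / (0.125 + 49/3) = 72.655/(395/24) = 43593/9875 ≈ 4.4145.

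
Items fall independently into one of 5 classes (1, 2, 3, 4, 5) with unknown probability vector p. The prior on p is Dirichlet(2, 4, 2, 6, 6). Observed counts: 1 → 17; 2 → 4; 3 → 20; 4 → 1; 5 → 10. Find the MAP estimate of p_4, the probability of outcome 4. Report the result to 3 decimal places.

The posterior is Dirichlet(αᵢ + nᵢ) = Dirichlet(19, 8, 22, 7, 16).
For a Dirichlet(a₁,…,a_K) with all aᵢ > 1, the mode has j-th component (aⱼ − 1)/(Σaᵢ − K).
Here Σaᵢ = 72 and K = 5, so p_4 = (7 − 1)/(72 − 5) = 6/67 ≈ 0.090.

MAP estimate: 0.090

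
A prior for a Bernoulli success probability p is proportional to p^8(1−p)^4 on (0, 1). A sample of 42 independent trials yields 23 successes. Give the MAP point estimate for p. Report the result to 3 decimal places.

The prior density ∝ p^8(1−p)^4 is the kernel of Beta(9, 5).
Data: 23 successes in 42 trials. The binomial likelihood contributes p^23(1−p)^19, so the posterior is Beta(9+23, 5+19) = Beta(32, 24).
For Beta(a, b) with a, b > 1 the mode is (a−1)/(a+b−2) = 31/54 ≈ 0.574.

p̂_MAP = 0.574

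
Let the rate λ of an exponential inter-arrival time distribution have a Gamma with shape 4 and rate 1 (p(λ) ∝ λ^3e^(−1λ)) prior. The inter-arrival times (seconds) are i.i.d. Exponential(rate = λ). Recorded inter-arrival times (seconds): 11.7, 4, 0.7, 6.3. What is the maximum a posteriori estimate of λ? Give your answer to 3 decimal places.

The Exponential(rate=λ) likelihood is ∝ λ^n e^(−λΣtᵢ). Here n = 4 and Σtᵢ = 11.7 + 4 + 0.7 + 6.3 = 22.7.
Posterior ∝ λ^3e^(−1λ) · λ^4e^(−22.7λ) = λ^7e^(−23.7λ), i.e. Gamma(8, 23.7).
Mode = (a−1)/b = 7/23.7 ≈ 0.295.

λ̂_MAP = 0.295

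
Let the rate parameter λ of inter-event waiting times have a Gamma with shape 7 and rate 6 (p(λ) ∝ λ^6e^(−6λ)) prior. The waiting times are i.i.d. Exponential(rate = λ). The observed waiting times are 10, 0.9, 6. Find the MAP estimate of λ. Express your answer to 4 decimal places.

The Exponential(rate=λ) likelihood is ∝ λ^n e^(−λΣtᵢ). Here n = 3 and Σtᵢ = 10 + 0.9 + 6 = 16.9.
Posterior ∝ λ^6e^(−6λ) · λ^3e^(−16.9λ) = λ^9e^(−22.9λ), i.e. Gamma(10, 22.9).
Mode = (a−1)/b = 9/22.9 ≈ 0.3930.

λ̂_MAP = 0.3930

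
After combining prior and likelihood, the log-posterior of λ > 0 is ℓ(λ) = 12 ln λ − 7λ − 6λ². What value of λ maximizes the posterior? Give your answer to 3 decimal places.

ℓ'(λ) = 12/λ − 7 − 12λ. Setting this to zero and multiplying by λ: 12λ² + 7λ − 12 = 0.
λ = (−7 + √(7² + 4·12·12)) / (2·12) = (−7 + √625) / 24 = (−7 + 25)/24 = 3/4.
ℓ''(λ) = −12/λ² − 12 < 0, confirming a maximum.

λ̂_MAP = 0.750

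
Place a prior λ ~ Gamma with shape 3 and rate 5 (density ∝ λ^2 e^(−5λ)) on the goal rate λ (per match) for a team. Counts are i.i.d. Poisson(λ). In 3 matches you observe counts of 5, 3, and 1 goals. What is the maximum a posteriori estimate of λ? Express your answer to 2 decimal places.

Σxᵢ = 5+3+1 = 9, with n = 3.
Posterior ∝ λ^2e^(−5λ) · λ^9e^(−3λ) = λ^11e^(−8λ), i.e. Gamma(shape=12, rate=8).
The mode of a Gamma(a, b) with a ≥ 1 (shape–rate) is (a−1)/b = 11/8 ≈ 1.38.

λ̂_MAP = 1.38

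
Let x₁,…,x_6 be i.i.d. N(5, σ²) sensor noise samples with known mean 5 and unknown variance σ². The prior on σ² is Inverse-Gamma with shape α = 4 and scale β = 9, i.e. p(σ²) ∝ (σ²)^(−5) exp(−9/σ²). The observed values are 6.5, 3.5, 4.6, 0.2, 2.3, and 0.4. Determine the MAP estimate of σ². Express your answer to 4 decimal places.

Sum of squared deviations about the known mean: SS = (6.5−5)² + (3.5−5)² + (4.6−5)² + (0.2−5)² + (2.3−5)² + (0.4−5)² = 56.15.
The Normal likelihood contributes (σ²)^(−n/2) exp(−SS/(2σ²)), so the posterior is Inverse-Gamma(α + n/2, β + SS/2) = Inverse-Gamma(7, 37.075).
The mode of Inverse-Gamma(a, b) is b/(a+1) = 37.075/8 ≈ 4.6344.

σ̂²_MAP = 4.6344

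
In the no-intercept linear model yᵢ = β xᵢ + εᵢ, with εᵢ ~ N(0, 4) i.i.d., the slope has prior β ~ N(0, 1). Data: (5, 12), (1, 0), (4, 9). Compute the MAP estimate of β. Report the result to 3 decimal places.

β̂_MAP = 2.087

log p(β | y) = −Σ(yᵢ − βxᵢ)²/(2·4) − β²/(2·1) + const.
Setting the derivative to zero: Σxᵢ(yᵢ − βxᵢ)/4 − β/1 = 0, so β = Σxᵢyᵢ / (Σxᵢ² + σ²/τ²).
Σxᵢyᵢ = 5·12 + 1·0 + 4·9 = 96; Σxᵢ² = 42; σ²/τ² = 4.
β̂_MAP = 96 / (42 + 4) = 96/46 ≈ 2.087.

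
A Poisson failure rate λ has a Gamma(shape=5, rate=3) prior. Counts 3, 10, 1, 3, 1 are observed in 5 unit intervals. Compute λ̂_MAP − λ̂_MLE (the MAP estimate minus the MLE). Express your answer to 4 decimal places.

MAP − MLE = -0.8500

Σxᵢ = 18. Posterior is Gamma(23, 8); MAP = (23−1)/8 = 22/8 ≈ 2.75000.
MLE = x̄ = 18/5 ≈ 3.60000.
Difference = 22/8 − 18/5 = -17/20 ≈ -0.8500.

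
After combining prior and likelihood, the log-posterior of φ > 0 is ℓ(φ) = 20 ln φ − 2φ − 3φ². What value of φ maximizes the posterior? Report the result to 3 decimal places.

φ̂_MAP = 1.667

ℓ'(φ) = 20/φ − 2 − 6φ. Setting this to zero and multiplying by φ: 6φ² + 2φ − 20 = 0.
φ = (−2 + √(2² + 4·6·20)) / (2·6) = (−2 + √484) / 12 = (−2 + 22)/12 = 5/3.
ℓ''(φ) = −20/φ² − 6 < 0, confirming a maximum.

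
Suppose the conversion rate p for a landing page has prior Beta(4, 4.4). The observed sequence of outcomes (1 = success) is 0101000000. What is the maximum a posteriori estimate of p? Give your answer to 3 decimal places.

p̂_MAP = 0.305

Prior: Beta(4, 4.4).
Data: 2 successes in 10 trials (from the sequence). The binomial likelihood contributes p^2(1−p)^8, so the posterior is Beta(4+2, 4.4+8) = Beta(6, 12.4).
For Beta(a, b) with a, b > 1 the mode is (a−1)/(a+b−2) = 5/16.4 ≈ 0.305.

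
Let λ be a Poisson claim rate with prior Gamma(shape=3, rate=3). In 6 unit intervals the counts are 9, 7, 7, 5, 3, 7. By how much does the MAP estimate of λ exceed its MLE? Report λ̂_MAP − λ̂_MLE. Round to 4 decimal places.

Σxᵢ = 38. Posterior is Gamma(41, 9); MAP = (41−1)/9 = 40/9 ≈ 4.44444.
MLE = x̄ = 38/6 ≈ 6.33333.
Difference = 40/9 − 38/6 = -17/9 ≈ -1.8889.

MAP − MLE = -1.8889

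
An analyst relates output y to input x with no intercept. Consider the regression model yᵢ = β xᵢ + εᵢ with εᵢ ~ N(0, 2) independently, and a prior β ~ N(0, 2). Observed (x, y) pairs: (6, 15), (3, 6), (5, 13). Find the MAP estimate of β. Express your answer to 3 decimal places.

log p(β | y) = −Σ(yᵢ − βxᵢ)²/(2·2) − β²/(2·2) + const.
Setting the derivative to zero: Σxᵢ(yᵢ − βxᵢ)/2 − β/2 = 0, so β = Σxᵢyᵢ / (Σxᵢ² + σ²/τ²).
Σxᵢyᵢ = 6·15 + 3·6 + 5·13 = 173; Σxᵢ² = 70; σ²/τ² = 1.
β̂_MAP = 173 / (70 + 1) = 173/71 ≈ 2.437.

β̂_MAP = 2.437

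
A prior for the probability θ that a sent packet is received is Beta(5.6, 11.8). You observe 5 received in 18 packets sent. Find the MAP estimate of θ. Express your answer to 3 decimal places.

Prior: Beta(5.6, 11.8).
Data: 5 successes in 18 trials. The binomial likelihood contributes θ^5(1−θ)^13, so the posterior is Beta(5.6+5, 11.8+13) = Beta(10.6, 24.8).
For Beta(a, b) with a, b > 1 the mode is (a−1)/(a+b−2) = 9.6/33.4 ≈ 0.287.

θ̂_MAP = 0.287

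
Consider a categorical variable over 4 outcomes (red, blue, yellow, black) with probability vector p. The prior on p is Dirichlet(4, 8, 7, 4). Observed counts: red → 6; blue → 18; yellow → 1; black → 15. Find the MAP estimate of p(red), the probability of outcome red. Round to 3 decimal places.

The posterior is Dirichlet(αᵢ + nᵢ) = Dirichlet(10, 26, 8, 19).
For a Dirichlet(a₁,…,a_K) with all aᵢ > 1, the mode has j-th component (aⱼ − 1)/(Σaᵢ − K).
Here Σaᵢ = 63 and K = 4, so p(red) = (10 − 1)/(63 − 4) = 9/59 ≈ 0.153.

MAP estimate of p(red) = 0.153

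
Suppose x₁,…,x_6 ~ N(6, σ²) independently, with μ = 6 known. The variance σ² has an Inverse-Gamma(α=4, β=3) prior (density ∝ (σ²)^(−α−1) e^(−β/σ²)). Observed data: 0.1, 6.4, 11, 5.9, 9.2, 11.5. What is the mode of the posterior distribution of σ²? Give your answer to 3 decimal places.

Sum of squared deviations about the known mean: SS = (0.1−6)² + (6.4−6)² + (11−6)² + (5.9−6)² + (9.2−6)² + (11.5−6)² = 100.47.
The Normal likelihood contributes (σ²)^(−n/2) exp(−SS/(2σ²)), so the posterior is Inverse-Gamma(α + n/2, β + SS/2) = Inverse-Gamma(7, 53.235).
The mode of Inverse-Gamma(a, b) is b/(a+1) = 53.235/8 ≈ 6.654.

σ̂²_MAP = 6.654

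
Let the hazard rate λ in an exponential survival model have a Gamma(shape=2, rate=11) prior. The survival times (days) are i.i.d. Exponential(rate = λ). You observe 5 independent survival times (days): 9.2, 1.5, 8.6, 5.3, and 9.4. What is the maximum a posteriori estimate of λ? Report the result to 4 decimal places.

λ̂_MAP = 0.1333

The Exponential(rate=λ) likelihood is ∝ λ^n e^(−λΣtᵢ). Here n = 5 and Σtᵢ = 9.2 + 1.5 + 8.6 + 5.3 + 9.4 = 34.
Posterior ∝ λe^(−11λ) · λ^5e^(−34λ) = λ^6e^(−45λ), i.e. Gamma(7, 45).
Mode = (a−1)/b = 6/45 ≈ 0.1333.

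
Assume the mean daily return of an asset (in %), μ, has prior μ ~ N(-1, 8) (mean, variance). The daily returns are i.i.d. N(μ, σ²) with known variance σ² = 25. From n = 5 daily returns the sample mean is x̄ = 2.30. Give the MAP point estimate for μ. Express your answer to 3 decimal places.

n = 5, x̄ = 2.30.
For a Normal prior and Normal likelihood with known variance, the posterior is Normal; its mode equals its mean, the precision-weighted average.
Prior precision 1/σ₀² = 1/8 = 0.125; data precision n/σ² = 5/25 = 0.2.
μ̂ = (0.125·(-1) + 0.2·2.3) / (0.125 + 0.2) = 0.335/0.325 = 67/65 ≈ 1.031.

μ̂_MAP = 1.031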